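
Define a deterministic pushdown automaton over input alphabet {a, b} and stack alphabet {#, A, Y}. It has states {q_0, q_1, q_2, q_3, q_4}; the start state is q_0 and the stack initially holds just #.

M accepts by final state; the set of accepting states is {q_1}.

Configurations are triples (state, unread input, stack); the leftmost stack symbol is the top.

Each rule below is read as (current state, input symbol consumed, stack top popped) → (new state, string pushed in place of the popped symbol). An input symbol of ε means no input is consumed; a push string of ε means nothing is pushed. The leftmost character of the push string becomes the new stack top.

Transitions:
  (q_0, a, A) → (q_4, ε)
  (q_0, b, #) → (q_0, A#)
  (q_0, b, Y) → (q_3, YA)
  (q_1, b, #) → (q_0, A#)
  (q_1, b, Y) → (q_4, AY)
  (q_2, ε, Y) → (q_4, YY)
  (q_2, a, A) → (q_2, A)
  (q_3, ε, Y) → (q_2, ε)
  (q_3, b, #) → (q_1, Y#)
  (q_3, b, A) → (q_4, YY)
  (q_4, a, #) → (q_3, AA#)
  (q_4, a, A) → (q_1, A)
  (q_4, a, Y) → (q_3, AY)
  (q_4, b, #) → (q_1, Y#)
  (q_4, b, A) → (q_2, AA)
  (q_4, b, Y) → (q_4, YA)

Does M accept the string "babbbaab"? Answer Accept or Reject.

(q_0, babbbaab, #) ⊢ (q_0, abbbaab, A#) ⊢ (q_4, bbbaab, #) ⊢ (q_1, bbaab, Y#) ⊢ (q_4, baab, AY#) ⊢ (q_2, aab, AAY#) ⊢ (q_2, ab, AAY#) ⊢ (q_2, b, AAY#)
No transition applies at (q_2, b, AAY#); input not fully consumed.

Reject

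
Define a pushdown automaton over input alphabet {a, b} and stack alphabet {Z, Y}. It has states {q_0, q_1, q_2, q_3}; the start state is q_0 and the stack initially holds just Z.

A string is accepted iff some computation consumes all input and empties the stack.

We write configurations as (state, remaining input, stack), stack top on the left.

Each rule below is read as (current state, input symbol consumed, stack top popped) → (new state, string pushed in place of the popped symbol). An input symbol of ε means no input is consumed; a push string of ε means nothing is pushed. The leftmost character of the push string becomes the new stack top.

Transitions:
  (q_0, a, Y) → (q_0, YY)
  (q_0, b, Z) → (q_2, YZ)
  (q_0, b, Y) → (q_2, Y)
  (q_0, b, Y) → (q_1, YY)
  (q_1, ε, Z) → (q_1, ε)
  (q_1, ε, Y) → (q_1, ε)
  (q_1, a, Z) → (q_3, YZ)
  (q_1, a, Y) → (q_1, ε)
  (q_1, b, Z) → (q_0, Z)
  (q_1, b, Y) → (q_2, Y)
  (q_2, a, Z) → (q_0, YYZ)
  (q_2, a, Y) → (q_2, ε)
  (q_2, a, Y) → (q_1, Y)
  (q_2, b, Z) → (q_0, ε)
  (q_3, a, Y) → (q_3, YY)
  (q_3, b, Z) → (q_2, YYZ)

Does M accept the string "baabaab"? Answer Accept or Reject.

Accept

One accepting computation: (q_0, baabaab, Z) ⊢ (q_2, aabaab, YZ) ⊢ (q_2, abaab, Z) ⊢ (q_0, baab, YYZ) ⊢ (q_2, aab, YYZ) ⊢ (q_2, ab, YZ) ⊢ (q_2, b, Z) ⊢ (q_0, ε, ε)
All input consumed and the stack is empty.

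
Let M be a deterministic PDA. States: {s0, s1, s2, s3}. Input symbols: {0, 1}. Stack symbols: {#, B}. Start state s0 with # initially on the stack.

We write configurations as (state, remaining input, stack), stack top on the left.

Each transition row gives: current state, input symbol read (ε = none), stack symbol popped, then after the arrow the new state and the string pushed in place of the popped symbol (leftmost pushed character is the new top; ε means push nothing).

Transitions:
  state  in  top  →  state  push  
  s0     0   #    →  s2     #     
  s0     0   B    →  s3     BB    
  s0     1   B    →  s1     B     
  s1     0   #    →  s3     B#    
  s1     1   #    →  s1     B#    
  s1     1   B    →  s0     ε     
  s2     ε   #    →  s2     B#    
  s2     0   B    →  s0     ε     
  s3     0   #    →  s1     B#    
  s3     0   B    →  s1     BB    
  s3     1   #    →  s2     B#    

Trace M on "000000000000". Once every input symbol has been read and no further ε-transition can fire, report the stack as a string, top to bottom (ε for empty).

#

(s0, 000000000000, #)
  read 0, top #: go to s2, push # → (s2, 00000000000, #)
  ε-move, top #: go to s2, push B# → (s2, 00000000000, B#)
  read 0, top B: go to s0, push ε → (s0, 0000000000, #)
  read 0, top #: go to s2, push # → (s2, 000000000, #)
  ε-move, top #: go to s2, push B# → (s2, 000000000, B#)
  read 0, top B: go to s0, push ε → (s0, 00000000, #)
  read 0, top #: go to s2, push # → (s2, 0000000, #)
  ε-move, top #: go to s2, push B# → (s2, 0000000, B#)
  read 0, top B: go to s0, push ε → (s0, 000000, #)
  read 0, top #: go to s2, push # → (s2, 00000, #)
  ε-move, top #: go to s2, push B# → (s2, 00000, B#)
  read 0, top B: go to s0, push ε → (s0, 0000, #)
  read 0, top #: go to s2, push # → (s2, 000, #)
  ε-move, top #: go to s2, push B# → (s2, 000, B#)
  read 0, top B: go to s0, push ε → (s0, 00, #)
  read 0, top #: go to s2, push # → (s2, 0, #)
  ε-move, top #: go to s2, push B# → (s2, 0, B#)
  read 0, top B: go to s0, push ε → (s0, ε, #)
All input consumed in state s0 with stack #.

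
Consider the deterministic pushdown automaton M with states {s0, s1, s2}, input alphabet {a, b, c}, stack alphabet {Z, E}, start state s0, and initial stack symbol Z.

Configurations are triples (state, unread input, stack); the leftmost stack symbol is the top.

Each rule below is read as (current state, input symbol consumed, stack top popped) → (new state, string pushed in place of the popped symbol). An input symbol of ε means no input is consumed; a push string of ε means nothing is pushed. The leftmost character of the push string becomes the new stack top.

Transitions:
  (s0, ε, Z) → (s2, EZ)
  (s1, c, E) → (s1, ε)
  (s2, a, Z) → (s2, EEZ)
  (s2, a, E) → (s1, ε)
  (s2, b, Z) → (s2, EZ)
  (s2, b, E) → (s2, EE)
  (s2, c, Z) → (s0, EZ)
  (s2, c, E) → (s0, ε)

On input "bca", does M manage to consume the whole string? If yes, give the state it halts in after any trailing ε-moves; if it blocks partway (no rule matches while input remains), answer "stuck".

stuck

(s0, bca, Z)
  ε-move, top Z: go to s2, push EZ → (s2, bca, EZ)
  read b, top E: go to s2, push EE → (s2, ca, EEZ)
  read c, top E: go to s0, push ε → (s0, a, EZ)
No transition for (s0, a, top E); M blocks with input a remaining.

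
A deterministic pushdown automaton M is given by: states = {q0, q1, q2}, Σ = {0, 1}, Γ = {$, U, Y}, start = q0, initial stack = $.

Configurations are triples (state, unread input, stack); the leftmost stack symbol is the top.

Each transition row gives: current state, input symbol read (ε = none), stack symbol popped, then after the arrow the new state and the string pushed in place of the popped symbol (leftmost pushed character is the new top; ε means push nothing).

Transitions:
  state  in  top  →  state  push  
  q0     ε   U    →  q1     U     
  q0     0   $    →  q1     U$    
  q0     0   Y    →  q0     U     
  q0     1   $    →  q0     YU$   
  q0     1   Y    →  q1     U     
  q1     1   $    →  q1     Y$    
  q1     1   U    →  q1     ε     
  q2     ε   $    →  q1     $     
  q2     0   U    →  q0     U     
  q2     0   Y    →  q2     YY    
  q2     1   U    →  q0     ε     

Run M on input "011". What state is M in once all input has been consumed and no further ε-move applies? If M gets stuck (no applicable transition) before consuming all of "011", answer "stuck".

(q0, 011, $) ⊢ (q1, 11, U$) ⊢ (q1, 1, $) ⊢ (q1, ε, Y$)
All input consumed; M is in state q1.

q1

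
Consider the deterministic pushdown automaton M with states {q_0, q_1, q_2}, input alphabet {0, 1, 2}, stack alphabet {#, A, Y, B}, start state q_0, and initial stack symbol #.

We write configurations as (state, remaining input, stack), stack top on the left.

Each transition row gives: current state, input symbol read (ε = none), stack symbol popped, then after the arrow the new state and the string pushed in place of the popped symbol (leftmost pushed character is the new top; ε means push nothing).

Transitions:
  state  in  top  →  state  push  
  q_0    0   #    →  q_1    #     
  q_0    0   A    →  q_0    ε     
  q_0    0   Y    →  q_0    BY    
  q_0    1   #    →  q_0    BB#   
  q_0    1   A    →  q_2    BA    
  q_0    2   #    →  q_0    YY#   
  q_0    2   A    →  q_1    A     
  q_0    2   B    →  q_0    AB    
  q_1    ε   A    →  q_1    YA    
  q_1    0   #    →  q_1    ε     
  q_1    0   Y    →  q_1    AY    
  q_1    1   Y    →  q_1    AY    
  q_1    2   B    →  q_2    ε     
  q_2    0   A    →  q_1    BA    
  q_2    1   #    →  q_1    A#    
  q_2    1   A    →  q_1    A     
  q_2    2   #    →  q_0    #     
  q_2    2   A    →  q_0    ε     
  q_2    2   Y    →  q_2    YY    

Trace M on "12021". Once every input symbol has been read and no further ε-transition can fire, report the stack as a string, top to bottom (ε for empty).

(q_0, 12021, #) ⊢ (q_0, 2021, BB#) ⊢ (q_0, 021, ABB#) ⊢ (q_0, 21, BB#) ⊢ (q_0, 1, ABB#) ⊢ (q_2, ε, BABB#)
All input consumed in state q_2 with stack BABB#.

BABB#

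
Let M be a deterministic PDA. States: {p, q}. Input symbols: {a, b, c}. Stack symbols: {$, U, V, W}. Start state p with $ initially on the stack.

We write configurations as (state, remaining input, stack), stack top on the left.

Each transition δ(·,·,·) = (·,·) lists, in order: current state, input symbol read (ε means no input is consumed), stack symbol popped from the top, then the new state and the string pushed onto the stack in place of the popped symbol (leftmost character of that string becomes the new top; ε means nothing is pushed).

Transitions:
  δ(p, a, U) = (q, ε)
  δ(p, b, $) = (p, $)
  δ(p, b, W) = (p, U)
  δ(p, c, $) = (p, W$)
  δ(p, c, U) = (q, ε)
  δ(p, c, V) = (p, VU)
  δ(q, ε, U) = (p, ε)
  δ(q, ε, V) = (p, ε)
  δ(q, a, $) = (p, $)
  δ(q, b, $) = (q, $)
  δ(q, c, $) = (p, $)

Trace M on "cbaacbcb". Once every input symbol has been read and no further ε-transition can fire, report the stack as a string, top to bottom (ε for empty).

$

(p, cbaacbcb, $) ⊢ (p, baacbcb, W$) ⊢ (p, aacbcb, U$) ⊢ (q, acbcb, $) ⊢ (p, cbcb, $) ⊢ (p, bcb, W$) ⊢ (p, cb, U$) ⊢ (q, b, $) ⊢ (q, ε, $)
All input consumed in state q with stack $.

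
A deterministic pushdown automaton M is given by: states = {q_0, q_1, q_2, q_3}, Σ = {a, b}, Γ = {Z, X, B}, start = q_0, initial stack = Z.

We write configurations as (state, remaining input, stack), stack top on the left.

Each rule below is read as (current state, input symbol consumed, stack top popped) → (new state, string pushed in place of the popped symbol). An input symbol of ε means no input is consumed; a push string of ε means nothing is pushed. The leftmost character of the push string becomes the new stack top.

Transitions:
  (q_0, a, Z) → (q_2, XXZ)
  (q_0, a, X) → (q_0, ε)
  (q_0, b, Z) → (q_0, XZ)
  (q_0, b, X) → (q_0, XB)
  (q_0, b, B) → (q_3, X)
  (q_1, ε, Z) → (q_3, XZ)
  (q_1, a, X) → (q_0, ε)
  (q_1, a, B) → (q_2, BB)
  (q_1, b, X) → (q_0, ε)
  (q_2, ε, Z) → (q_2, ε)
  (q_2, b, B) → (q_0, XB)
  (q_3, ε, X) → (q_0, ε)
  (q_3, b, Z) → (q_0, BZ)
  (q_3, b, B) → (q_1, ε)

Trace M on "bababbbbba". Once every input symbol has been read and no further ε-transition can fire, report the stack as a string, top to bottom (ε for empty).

BBBBZ

(q_0, bababbbbba, Z)
  read b, top Z: go to q_0, push XZ → (q_0, ababbbbba, XZ)
  read a, top X: go to q_0, push ε → (q_0, babbbbba, Z)
  read b, top Z: go to q_0, push XZ → (q_0, abbbbba, XZ)
  read a, top X: go to q_0, push ε → (q_0, bbbbba, Z)
  read b, top Z: go to q_0, push XZ → (q_0, bbbba, XZ)
  read b, top X: go to q_0, push XB → (q_0, bbba, XBZ)
  read b, top X: go to q_0, push XB → (q_0, bba, XBBZ)
  read b, top X: go to q_0, push XB → (q_0, ba, XBBBZ)
  read b, top X: go to q_0, push XB → (q_0, a, XBBBBZ)
  read a, top X: go to q_0, push ε → (q_0, ε, BBBBZ)
All input consumed in state q_0 with stack BBBBZ.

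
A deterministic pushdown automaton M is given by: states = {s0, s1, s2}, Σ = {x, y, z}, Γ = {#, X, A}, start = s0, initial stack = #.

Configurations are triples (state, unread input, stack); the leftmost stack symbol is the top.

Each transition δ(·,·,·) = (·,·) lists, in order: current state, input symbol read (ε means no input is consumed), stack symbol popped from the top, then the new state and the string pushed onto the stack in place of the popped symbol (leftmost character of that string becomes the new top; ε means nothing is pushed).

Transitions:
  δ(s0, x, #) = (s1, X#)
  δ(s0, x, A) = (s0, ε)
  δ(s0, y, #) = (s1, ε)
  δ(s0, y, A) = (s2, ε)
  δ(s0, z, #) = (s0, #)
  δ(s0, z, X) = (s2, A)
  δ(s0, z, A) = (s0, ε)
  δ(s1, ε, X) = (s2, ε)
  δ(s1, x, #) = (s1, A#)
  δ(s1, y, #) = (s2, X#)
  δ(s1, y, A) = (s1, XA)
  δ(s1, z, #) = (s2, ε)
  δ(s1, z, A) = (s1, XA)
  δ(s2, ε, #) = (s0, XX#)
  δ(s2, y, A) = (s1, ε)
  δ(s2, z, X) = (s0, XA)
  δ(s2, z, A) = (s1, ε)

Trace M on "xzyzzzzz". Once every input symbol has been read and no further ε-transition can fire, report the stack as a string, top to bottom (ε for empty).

AX#

(s0, xzyzzzzz, #) ⊢ (s1, zyzzzzz, X#) ⊢ (s2, zyzzzzz, #) ⊢ (s0, zyzzzzz, XX#) ⊢ (s2, yzzzzz, AX#) ⊢ (s1, zzzzz, X#) ⊢ (s2, zzzzz, #) ⊢ (s0, zzzzz, XX#) ⊢ (s2, zzzz, AX#) ⊢ (s1, zzz, X#) ⊢ (s2, zzz, #) ⊢ (s0, zzz, XX#) ⊢ (s2, zz, AX#) ⊢ (s1, z, X#) ⊢ (s2, z, #) ⊢ (s0, z, XX#) ⊢ (s2, ε, AX#)
All input consumed in state s2 with stack AX#.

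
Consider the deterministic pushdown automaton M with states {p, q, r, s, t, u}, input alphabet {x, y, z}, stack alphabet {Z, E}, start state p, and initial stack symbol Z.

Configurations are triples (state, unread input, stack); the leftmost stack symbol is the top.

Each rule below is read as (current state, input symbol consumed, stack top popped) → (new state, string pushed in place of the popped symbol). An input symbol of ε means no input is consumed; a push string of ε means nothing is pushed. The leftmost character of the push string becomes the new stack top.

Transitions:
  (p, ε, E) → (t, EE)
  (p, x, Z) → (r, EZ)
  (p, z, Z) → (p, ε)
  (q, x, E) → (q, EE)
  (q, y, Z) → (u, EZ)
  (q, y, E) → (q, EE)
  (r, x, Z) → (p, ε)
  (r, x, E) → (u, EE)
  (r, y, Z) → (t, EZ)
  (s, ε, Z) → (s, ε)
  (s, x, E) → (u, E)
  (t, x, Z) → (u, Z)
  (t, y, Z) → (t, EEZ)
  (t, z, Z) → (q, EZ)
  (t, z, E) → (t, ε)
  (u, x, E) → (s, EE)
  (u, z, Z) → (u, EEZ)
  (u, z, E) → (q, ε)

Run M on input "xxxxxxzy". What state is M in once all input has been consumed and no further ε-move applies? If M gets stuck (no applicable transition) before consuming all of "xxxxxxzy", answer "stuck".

(p, xxxxxxzy, Z)
  read x, top Z: go to r, push EZ → (r, xxxxxzy, EZ)
  read x, top E: go to u, push EE → (u, xxxxzy, EEZ)
  read x, top E: go to s, push EE → (s, xxxzy, EEEZ)
  read x, top E: go to u, push E → (u, xxzy, EEEZ)
  read x, top E: go to s, push EE → (s, xzy, EEEEZ)
  read x, top E: go to u, push E → (u, zy, EEEEZ)
  read z, top E: go to q, push ε → (q, y, EEEZ)
  read y, top E: go to q, push EE → (q, ε, EEEEZ)
All input consumed; M is in state q.

q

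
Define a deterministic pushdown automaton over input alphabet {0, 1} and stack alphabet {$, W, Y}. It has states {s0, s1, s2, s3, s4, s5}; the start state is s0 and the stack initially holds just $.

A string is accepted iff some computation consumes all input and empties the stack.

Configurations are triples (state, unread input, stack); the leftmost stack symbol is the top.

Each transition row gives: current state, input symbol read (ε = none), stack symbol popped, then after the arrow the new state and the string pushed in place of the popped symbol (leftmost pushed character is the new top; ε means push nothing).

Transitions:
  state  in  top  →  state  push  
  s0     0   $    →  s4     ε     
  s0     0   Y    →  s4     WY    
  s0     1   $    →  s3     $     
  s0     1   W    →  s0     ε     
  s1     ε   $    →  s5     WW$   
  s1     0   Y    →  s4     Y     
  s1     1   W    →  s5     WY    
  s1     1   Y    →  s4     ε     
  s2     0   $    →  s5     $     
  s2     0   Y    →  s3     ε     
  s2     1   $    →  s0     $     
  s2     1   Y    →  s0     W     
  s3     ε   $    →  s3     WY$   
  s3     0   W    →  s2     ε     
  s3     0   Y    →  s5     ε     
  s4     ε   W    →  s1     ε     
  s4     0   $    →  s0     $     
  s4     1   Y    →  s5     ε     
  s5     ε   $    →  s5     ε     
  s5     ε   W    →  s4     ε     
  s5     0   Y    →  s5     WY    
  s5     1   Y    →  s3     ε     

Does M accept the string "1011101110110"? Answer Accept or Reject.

Accept

(s0, 1011101110110, $) ⊢ (s3, 011101110110, $) ⊢ (s3, 011101110110, WY$) ⊢ (s2, 11101110110, Y$) ⊢ (s0, 1101110110, W$) ⊢ (s0, 101110110, $) ⊢ (s3, 01110110, $) ⊢ (s3, 01110110, WY$) ⊢ (s2, 1110110, Y$) ⊢ (s0, 110110, W$) ⊢ (s0, 10110, $) ⊢ (s3, 0110, $) ⊢ (s3, 0110, WY$) ⊢ (s2, 110, Y$) ⊢ (s0, 10, W$) ⊢ (s0, 0, $) ⊢ (s4, ε, ε)
All input consumed and the stack is empty.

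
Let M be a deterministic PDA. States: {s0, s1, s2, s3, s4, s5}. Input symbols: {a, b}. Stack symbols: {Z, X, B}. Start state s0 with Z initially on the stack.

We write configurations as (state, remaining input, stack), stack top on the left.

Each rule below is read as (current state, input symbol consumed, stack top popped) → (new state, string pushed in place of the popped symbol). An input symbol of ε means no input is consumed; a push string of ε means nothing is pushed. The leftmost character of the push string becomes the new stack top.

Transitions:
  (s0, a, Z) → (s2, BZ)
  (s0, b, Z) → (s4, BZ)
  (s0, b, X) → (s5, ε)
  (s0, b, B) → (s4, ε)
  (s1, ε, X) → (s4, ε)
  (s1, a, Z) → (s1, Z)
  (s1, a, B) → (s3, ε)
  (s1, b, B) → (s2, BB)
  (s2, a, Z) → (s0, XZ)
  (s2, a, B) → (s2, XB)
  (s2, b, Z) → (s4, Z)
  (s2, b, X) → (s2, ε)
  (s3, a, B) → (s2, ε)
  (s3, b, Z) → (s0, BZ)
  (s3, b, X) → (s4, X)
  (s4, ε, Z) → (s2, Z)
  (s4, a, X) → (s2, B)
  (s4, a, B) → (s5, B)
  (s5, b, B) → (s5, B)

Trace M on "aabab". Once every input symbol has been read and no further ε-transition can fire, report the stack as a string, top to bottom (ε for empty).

BZ

(s0, aabab, Z)
  read a, top Z: go to s2, push BZ → (s2, abab, BZ)
  read a, top B: go to s2, push XB → (s2, bab, XBZ)
  read b, top X: go to s2, push ε → (s2, ab, BZ)
  read a, top B: go to s2, push XB → (s2, b, XBZ)
  read b, top X: go to s2, push ε → (s2, ε, BZ)
All input consumed in state s2 with stack BZ.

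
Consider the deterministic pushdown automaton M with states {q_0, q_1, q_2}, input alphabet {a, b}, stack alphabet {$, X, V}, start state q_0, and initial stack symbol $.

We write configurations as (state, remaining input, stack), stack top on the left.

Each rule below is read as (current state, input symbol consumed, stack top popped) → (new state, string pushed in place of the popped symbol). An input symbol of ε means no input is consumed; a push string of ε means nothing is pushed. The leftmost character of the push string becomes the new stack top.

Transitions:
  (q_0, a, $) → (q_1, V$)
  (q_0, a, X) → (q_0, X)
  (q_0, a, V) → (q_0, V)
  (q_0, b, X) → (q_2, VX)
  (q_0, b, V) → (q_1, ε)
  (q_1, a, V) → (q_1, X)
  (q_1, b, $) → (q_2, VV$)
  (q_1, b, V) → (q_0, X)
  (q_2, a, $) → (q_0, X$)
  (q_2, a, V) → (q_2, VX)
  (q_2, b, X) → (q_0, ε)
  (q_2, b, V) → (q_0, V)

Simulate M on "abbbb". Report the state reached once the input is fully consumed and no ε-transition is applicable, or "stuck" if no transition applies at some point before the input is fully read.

q_1

(q_0, abbbb, $) ⊢ (q_1, bbbb, V$) ⊢ (q_0, bbb, X$) ⊢ (q_2, bb, VX$) ⊢ (q_0, b, VX$) ⊢ (q_1, ε, X$)
All input consumed; M is in state q_1.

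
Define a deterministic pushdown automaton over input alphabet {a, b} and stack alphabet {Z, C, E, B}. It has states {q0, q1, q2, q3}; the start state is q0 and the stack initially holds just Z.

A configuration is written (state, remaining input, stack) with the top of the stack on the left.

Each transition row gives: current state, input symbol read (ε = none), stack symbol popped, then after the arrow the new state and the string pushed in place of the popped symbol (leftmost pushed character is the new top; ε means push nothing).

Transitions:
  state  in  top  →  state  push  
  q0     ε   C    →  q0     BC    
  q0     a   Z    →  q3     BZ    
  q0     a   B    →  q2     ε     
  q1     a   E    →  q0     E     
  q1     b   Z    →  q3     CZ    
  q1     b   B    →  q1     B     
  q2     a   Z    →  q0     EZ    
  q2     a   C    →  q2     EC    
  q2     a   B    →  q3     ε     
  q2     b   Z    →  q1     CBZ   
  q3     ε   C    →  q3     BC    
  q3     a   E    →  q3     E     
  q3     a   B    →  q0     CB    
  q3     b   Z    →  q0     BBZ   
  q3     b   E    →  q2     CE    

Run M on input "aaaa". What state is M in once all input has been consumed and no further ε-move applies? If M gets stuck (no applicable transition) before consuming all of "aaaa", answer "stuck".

(q0, aaaa, Z)
  read a, top Z: go to q3, push BZ → (q3, aaa, BZ)
  read a, top B: go to q0, push CB → (q0, aa, CBZ)
  ε-move, top C: go to q0, push BC → (q0, aa, BCBZ)
  read a, top B: go to q2, push ε → (q2, a, CBZ)
  read a, top C: go to q2, push EC → (q2, ε, ECBZ)
All input consumed; M is in state q2.

q2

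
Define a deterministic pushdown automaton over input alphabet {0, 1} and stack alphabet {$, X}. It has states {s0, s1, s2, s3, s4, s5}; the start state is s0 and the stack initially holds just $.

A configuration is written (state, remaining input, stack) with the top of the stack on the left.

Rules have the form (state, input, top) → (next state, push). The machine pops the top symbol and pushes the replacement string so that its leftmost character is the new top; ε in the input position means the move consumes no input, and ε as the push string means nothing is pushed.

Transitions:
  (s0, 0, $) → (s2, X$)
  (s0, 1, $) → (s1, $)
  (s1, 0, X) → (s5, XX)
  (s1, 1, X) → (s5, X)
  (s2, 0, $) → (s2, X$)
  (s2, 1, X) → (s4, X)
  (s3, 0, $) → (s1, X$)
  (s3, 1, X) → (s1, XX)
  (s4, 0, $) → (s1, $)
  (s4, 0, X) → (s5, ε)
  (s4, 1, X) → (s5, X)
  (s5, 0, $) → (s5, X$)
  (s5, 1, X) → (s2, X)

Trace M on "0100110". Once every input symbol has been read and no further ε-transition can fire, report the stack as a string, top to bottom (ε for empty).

(s0, 0100110, $)
  read 0, top $: go to s2, push X$ → (s2, 100110, X$)
  read 1, top X: go to s4, push X → (s4, 00110, X$)
  read 0, top X: go to s5, push ε → (s5, 0110, $)
  read 0, top $: go to s5, push X$ → (s5, 110, X$)
  read 1, top X: go to s2, push X → (s2, 10, X$)
  read 1, top X: go to s4, push X → (s4, 0, X$)
  read 0, top X: go to s5, push ε → (s5, ε, $)
All input consumed in state s5 with stack $.

$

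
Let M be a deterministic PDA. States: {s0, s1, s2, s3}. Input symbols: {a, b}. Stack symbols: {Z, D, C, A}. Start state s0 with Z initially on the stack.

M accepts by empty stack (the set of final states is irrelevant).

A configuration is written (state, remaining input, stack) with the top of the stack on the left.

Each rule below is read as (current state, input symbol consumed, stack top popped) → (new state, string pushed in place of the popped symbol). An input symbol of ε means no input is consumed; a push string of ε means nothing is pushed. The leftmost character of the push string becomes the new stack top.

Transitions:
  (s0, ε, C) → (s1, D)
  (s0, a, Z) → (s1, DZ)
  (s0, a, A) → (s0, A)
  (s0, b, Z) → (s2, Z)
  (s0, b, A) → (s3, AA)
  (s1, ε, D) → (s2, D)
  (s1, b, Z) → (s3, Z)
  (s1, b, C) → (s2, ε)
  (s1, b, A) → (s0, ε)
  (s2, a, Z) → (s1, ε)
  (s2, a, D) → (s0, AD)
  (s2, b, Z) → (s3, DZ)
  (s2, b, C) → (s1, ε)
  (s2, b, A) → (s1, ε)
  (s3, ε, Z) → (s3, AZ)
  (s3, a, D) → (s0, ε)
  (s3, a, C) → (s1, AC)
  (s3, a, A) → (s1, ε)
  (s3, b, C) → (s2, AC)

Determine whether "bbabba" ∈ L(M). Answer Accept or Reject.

Reject

(s0, bbabba, Z)
  read b, top Z: go to s2, push Z → (s2, babba, Z)
  read b, top Z: go to s3, push DZ → (s3, abba, DZ)
  read a, top D: go to s0, push ε → (s0, bba, Z)
  read b, top Z: go to s2, push Z → (s2, ba, Z)
  read b, top Z: go to s3, push DZ → (s3, a, DZ)
  read a, top D: go to s0, push ε → (s0, ε, Z)
All input consumed; stack is Z, not empty, and no further ε-move applies.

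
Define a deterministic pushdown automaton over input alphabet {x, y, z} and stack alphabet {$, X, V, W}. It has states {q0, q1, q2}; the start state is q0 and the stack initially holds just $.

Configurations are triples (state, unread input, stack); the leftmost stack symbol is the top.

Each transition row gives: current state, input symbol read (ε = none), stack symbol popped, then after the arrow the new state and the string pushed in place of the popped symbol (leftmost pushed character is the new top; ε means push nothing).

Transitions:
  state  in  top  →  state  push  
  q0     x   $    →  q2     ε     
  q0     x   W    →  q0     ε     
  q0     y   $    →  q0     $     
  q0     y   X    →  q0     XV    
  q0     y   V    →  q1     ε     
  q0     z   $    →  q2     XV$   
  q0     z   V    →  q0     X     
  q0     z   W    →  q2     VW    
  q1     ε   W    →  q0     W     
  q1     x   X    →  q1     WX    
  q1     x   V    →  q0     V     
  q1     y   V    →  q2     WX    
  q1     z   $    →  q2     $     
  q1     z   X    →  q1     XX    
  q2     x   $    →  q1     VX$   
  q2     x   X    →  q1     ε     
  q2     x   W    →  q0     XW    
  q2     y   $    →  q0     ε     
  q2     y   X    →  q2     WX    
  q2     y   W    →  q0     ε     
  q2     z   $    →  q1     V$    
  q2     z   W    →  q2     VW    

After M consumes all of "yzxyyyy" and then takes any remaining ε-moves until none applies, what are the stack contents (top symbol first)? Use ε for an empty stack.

XVV$

(q0, yzxyyyy, $) ⊢ (q0, zxyyyy, $) ⊢ (q2, xyyyy, XV$) ⊢ (q1, yyyy, V$) ⊢ (q2, yyy, WX$) ⊢ (q0, yy, X$) ⊢ (q0, y, XV$) ⊢ (q0, ε, XVV$)
All input consumed in state q0 with stack XVV$.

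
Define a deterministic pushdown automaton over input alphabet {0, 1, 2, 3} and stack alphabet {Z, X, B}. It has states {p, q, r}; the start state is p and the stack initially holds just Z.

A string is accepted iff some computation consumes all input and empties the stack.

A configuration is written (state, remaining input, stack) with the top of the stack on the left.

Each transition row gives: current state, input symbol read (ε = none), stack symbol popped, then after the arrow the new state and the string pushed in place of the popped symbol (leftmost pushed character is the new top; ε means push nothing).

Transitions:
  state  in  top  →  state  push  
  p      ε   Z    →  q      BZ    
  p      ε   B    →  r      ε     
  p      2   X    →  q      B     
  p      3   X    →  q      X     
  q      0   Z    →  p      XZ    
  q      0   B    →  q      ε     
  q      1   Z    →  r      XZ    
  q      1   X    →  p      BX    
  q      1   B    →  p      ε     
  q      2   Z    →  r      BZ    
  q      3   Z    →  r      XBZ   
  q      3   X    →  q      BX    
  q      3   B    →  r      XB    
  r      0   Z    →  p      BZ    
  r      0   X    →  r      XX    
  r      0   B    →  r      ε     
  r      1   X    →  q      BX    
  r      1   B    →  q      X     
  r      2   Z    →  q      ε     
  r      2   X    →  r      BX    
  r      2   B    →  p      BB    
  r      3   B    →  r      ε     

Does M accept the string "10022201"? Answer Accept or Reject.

Reject

(p, 10022201, Z)
  ε-move, top Z: go to q, push BZ → (q, 10022201, BZ)
  read 1, top B: go to p, push ε → (p, 0022201, Z)
  ε-move, top Z: go to q, push BZ → (q, 0022201, BZ)
  read 0, top B: go to q, push ε → (q, 022201, Z)
  read 0, top Z: go to p, push XZ → (p, 22201, XZ)
  read 2, top X: go to q, push B → (q, 2201, BZ)
No transition applies at (q, 2201, BZ); input not fully consumed.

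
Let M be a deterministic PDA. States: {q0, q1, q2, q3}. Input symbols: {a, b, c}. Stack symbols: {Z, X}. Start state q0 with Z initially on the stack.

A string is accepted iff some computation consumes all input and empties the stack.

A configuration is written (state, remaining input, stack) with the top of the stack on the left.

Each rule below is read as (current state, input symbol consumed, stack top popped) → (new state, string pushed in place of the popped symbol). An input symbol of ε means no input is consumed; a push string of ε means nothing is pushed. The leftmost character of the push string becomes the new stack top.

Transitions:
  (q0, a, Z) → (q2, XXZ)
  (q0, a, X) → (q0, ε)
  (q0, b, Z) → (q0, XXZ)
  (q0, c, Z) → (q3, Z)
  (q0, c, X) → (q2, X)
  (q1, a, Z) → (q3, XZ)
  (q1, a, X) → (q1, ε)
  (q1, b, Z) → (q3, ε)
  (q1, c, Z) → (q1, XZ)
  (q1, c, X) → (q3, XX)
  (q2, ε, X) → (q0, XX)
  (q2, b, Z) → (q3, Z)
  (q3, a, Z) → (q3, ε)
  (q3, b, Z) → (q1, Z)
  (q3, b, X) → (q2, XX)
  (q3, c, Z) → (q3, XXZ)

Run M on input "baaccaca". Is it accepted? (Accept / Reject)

Reject

(q0, baaccaca, Z) ⊢ (q0, aaccaca, XXZ) ⊢ (q0, accaca, XZ) ⊢ (q0, ccaca, Z) ⊢ (q3, caca, Z) ⊢ (q3, aca, XXZ)
No transition applies at (q3, aca, XXZ); input not fully consumed.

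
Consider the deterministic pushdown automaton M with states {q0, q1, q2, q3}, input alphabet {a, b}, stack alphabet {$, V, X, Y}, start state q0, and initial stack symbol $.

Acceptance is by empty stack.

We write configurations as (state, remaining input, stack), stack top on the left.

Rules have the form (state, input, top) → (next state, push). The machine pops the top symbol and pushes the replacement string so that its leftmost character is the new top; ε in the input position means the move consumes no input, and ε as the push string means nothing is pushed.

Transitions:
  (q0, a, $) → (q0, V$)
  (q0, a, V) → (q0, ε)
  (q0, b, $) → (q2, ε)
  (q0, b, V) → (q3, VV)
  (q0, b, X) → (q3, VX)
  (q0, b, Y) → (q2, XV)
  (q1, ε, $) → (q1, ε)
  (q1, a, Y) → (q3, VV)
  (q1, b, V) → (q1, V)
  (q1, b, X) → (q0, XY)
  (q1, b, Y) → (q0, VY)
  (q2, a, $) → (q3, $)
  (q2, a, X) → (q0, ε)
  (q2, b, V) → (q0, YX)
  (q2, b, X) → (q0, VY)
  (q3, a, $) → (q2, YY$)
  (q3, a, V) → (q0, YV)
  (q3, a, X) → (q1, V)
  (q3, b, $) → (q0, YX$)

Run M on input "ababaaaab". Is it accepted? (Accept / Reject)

(q0, ababaaaab, $)
  read a, top $: go to q0, push V$ → (q0, babaaaab, V$)
  read b, top V: go to q3, push VV → (q3, abaaaab, VV$)
  read a, top V: go to q0, push YV → (q0, baaaab, YVV$)
  read b, top Y: go to q2, push XV → (q2, aaaab, XVVV$)
  read a, top X: go to q0, push ε → (q0, aaab, VVV$)
  read a, top V: go to q0, push ε → (q0, aab, VV$)
  read a, top V: go to q0, push ε → (q0, ab, V$)
  read a, top V: go to q0, push ε → (q0, b, $)
  read b, top $: go to q2, push ε → (q2, ε, ε)
All input consumed and the stack is empty.

Accept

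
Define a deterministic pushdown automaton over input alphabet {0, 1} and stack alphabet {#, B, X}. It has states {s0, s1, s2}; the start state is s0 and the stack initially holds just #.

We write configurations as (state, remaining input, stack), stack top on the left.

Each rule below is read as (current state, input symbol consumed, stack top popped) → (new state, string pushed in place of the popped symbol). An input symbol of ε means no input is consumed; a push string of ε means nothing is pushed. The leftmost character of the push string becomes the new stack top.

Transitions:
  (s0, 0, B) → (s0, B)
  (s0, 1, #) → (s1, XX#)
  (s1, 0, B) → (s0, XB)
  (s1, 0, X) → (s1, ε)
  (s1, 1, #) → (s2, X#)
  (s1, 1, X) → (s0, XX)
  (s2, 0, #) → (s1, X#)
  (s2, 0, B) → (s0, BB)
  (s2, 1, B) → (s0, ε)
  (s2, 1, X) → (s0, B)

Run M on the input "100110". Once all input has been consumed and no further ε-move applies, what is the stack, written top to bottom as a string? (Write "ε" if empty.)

B#

(s0, 100110, #) ⊢ (s1, 00110, XX#) ⊢ (s1, 0110, X#) ⊢ (s1, 110, #) ⊢ (s2, 10, X#) ⊢ (s0, 0, B#) ⊢ (s0, ε, B#)
All input consumed in state s0 with stack B#.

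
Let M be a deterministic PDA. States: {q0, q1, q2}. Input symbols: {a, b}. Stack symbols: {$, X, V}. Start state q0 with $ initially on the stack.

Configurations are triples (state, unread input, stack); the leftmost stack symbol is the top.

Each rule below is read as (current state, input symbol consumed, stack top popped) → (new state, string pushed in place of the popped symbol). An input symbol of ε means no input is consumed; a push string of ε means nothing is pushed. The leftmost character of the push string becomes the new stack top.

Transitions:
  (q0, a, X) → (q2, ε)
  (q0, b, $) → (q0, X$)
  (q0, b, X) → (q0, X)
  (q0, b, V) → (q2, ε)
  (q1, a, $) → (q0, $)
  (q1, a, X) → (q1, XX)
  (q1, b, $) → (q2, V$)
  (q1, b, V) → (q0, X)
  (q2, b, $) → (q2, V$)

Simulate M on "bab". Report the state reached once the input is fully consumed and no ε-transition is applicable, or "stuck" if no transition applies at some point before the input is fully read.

q2

(q0, bab, $)
  read b, top $: go to q0, push X$ → (q0, ab, X$)
  read a, top X: go to q2, push ε → (q2, b, $)
  read b, top $: go to q2, push V$ → (q2, ε, V$)
All input consumed; M is in state q2.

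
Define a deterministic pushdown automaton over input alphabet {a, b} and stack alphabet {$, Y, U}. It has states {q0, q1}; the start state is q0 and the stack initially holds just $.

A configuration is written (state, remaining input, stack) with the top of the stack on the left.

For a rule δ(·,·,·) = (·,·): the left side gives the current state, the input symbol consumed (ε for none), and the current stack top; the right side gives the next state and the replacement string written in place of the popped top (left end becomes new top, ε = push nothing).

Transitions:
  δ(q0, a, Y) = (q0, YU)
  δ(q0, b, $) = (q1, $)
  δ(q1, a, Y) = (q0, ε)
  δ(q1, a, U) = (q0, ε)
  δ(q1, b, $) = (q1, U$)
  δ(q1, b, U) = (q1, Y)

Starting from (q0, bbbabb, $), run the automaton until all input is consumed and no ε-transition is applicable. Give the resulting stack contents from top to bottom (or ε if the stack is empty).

(q0, bbbabb, $)
  read b, top $: go to q1, push $ → (q1, bbabb, $)
  read b, top $: go to q1, push U$ → (q1, babb, U$)
  read b, top U: go to q1, push Y → (q1, abb, Y$)
  read a, top Y: go to q0, push ε → (q0, bb, $)
  read b, top $: go to q1, push $ → (q1, b, $)
  read b, top $: go to q1, push U$ → (q1, ε, U$)
All input consumed in state q1 with stack U$.

U$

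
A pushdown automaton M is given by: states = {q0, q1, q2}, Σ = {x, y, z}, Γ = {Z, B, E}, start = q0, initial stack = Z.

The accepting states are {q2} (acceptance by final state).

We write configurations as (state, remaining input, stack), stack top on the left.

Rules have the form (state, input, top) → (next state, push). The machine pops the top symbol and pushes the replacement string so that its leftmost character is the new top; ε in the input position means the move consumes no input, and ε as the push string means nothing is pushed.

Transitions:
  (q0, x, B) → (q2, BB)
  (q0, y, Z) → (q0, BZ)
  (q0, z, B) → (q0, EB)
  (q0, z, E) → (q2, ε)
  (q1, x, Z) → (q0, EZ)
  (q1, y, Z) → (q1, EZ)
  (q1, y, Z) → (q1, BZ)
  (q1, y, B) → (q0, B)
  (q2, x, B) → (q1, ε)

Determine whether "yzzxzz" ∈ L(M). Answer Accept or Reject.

No computation consumes all input and reaches a final state.

Reject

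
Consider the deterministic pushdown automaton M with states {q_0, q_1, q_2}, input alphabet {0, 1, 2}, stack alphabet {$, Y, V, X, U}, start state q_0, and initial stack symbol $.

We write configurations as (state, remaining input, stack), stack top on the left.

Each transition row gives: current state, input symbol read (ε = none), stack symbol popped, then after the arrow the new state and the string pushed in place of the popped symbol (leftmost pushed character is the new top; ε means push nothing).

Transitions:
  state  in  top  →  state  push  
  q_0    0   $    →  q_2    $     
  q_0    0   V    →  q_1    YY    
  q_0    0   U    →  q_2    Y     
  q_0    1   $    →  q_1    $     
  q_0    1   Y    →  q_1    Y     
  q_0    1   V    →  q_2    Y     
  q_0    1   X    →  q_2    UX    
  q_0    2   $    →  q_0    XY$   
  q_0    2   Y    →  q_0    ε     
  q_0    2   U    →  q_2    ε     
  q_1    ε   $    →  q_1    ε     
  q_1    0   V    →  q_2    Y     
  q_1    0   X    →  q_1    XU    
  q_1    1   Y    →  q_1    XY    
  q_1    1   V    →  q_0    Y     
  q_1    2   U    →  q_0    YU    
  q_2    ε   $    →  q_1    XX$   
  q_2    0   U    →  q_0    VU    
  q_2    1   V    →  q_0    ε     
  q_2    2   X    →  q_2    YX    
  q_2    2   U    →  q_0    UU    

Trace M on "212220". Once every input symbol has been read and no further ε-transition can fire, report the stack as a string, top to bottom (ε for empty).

YUXY$

(q_0, 212220, $)
  read 2, top $: go to q_0, push XY$ → (q_0, 12220, XY$)
  read 1, top X: go to q_2, push UX → (q_2, 2220, UXY$)
  read 2, top U: go to q_0, push UU → (q_0, 220, UUXY$)
  read 2, top U: go to q_2, push ε → (q_2, 20, UXY$)
  read 2, top U: go to q_0, push UU → (q_0, 0, UUXY$)
  read 0, top U: go to q_2, push Y → (q_2, ε, YUXY$)
All input consumed in state q_2 with stack YUXY$.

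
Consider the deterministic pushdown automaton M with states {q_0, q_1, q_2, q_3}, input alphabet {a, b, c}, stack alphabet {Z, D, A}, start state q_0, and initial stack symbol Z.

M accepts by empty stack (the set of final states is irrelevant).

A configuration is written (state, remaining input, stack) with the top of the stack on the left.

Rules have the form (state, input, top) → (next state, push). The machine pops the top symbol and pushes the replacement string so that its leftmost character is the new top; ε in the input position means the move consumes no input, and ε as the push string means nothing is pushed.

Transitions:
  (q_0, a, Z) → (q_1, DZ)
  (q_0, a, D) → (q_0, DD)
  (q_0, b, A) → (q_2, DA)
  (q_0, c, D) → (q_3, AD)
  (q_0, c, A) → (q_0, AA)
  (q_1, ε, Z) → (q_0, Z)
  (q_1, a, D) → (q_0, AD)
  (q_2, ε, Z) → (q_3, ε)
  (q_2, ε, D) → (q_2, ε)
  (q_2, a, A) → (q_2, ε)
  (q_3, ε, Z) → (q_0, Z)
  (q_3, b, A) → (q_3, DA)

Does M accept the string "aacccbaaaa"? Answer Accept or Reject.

(q_0, aacccbaaaa, Z) ⊢ (q_1, acccbaaaa, DZ) ⊢ (q_0, cccbaaaa, ADZ) ⊢ (q_0, ccbaaaa, AADZ) ⊢ (q_0, cbaaaa, AAADZ) ⊢ (q_0, baaaa, AAAADZ) ⊢ (q_2, aaaa, DAAAADZ) ⊢ (q_2, aaaa, AAAADZ) ⊢ (q_2, aaa, AAADZ) ⊢ (q_2, aa, AADZ) ⊢ (q_2, a, ADZ) ⊢ (q_2, ε, DZ) ⊢ (q_2, ε, Z) ⊢ (q_3, ε, ε)
All input consumed and the stack is empty.

Accept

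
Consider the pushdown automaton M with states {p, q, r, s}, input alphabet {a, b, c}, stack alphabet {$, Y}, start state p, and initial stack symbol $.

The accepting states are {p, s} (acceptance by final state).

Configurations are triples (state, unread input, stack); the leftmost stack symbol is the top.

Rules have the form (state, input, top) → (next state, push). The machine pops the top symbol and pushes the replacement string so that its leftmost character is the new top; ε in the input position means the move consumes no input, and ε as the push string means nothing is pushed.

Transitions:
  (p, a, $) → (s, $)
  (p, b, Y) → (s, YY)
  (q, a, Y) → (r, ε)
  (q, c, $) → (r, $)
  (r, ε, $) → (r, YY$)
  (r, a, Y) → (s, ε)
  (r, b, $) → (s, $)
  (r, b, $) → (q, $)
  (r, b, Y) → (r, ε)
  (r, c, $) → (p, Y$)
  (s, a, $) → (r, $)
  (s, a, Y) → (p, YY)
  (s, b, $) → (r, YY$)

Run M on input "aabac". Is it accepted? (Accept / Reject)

Accept

One accepting computation: (p, aabac, $) ⊢ (s, abac, $) ⊢ (r, bac, $) ⊢ (s, ac, $) ⊢ (r, c, $) ⊢ (p, ε, Y$)
All input consumed and state p ∈ F.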